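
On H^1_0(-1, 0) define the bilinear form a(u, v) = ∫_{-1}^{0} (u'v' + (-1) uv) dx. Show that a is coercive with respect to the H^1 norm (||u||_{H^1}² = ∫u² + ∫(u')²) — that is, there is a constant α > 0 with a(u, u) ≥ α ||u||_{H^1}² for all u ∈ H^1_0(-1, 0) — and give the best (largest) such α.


α = (-1 + π^2)/(1 + π^2)

Coercivity of a(·,·) on H^1_0(-1, 0) means a(u, u) ≥ α ||u||_{H^1}² for every u ∈ H^1_0.
The interval has length L = 1, and Poincaré/coercivity depend only on L. Here a(u, u) = ∫(u')² + (-1)·∫u².
Here c = -1 < 0 with |c| < (π/L)² = π^2, so coercivity still holds. The condition a(u,u) ≥ α||u||_{H^1}² reads (1−α)∫(u')² ≥ (α−c)∫u². Any admissible α is ≤ 1 (rapidly oscillating u have ∫u²/∫(u')² → 0), and α = 1 would force 0 ≥ (1−c)∫u², impossible since c < 1; so 1−α > 0. By the sharp Poincaré inequality on H^1_0 of an interval of length L, ∫(u')² ≥ (π/L)²∫u² with equality for the first sine mode sin(π(x−x₀)/L) (x₀ the left endpoint), so the inequality holds for all u iff (1−α)(π/L)² ≥ α − c, i.e. α ≤ ((π/L)² + c)/((π/L)² + 1) = (1 + c(L/π)²)/(1 + (L/π)²). (Direct route, valid since c ≤ 0: Poincaré gives c∫u² ≥ c(L/π)²∫(u')², so a(u,u) ≥ (1 + c(L/π)²)∫(u')², while ||u||_{H^1}² ≤ (1 + (L/π)²)∫(u')²; dividing yields the same α.) With (π/L)² = π^2 and c = -1, the largest admissible constant is α = ((π/L)² + c)/((π/L)² + 1).
Simplifying, α = (-1 + π^2)/(1 + π^2).


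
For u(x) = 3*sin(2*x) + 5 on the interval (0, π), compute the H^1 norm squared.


||u||_{H^1(0,π)}^2 = 95*π/2

u'(x) = 6*cos(2*x).
Expand u² and (u')² and integrate term by term on (0, π), using: for integers n ≥ 1, ∫_0^π sin²(nx) dx = ∫_0^π cos²(nx) dx = π/2; for n ≠ n', ∫_0^π sin(nx)sin(n'x) dx = ∫_0^π cos(nx)cos(n'x) dx = 0; and by product-to-sum, ∫_0^π sin(nx)cos(n'x) dx = ½∫_0^π [sin((n+n')x) + sin((n−n')x)] dx, which is 0 when n+n' is even and 2n/(n²−n'²) when n+n' is odd (it need not vanish on (0, π)). For the constant mode: ∫_0^π 1 dx = π, ∫_0^π cos(nx) dx = 0, ∫_0^π sin(nx) dx = (1−(−1)^n)/n.
  u² squared terms: (5)²·∫1 dx = 25·π = 25*π;  (3)²·∫sin(2x)² dx = 9·π/2 = 9*π/2.
  u² cross terms: 2·(5)·(3)·∫1·sin(2x) dx = 30·(0) = 0.
  So ∫_0^π u² dx = 25*π + 9*π/2 + 0 = 59*π/2.
  (u')² squared terms: (6)²·∫cos(2x)² dx = 36·π/2 = 18*π.
  So ∫_0^π (u')² dx = 18*π.
||u||_{H^1}^2 = (59*π/2) + (18*π) = 95*π/2.


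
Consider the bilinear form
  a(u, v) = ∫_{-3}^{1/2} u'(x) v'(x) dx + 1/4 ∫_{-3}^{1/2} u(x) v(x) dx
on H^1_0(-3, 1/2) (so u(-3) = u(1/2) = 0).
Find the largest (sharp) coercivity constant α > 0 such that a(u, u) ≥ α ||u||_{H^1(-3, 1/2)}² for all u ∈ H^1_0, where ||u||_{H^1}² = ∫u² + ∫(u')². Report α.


α = (49 + 16*π^2)/(4*(4*π^2 + 49))

Coercivity of a(·,·) on H^1_0(-3, 1/2) means a(u, u) ≥ α ||u||_{H^1}² for every u ∈ H^1_0.
The interval has length L = 7/2, and Poincaré/coercivity depend only on L. Here a(u, u) = ∫(u')² + (1/4)·∫u².
Here 0 < c = 1/4 < 1. The condition a(u,u) ≥ α||u||_{H^1}² reads (1−α)∫(u')² ≥ (α−c)∫u². Any admissible α is ≤ 1 (rapidly oscillating u have ∫u²/∫(u')² → 0), and α = 1 would force 0 ≥ (1−c)∫u², impossible since c < 1; so 1−α > 0. By the sharp Poincaré inequality on H^1_0 of an interval of length L, ∫(u')² ≥ (π/L)²∫u² with equality for the first sine mode sin(π(x−x₀)/L) (x₀ the left endpoint), so the inequality holds for all u iff (1−α)(π/L)² ≥ α − c, i.e. α ≤ ((π/L)² + c)/((π/L)² + 1) = (1 + c(L/π)²)/(1 + (L/π)²). With (π/L)² = 4*π^2/49 and c = 1/4, the largest admissible constant is α = ((π/L)² + c)/((π/L)² + 1).
Simplifying, α = (49 + 16*π^2)/(4*(4*π^2 + 49)).


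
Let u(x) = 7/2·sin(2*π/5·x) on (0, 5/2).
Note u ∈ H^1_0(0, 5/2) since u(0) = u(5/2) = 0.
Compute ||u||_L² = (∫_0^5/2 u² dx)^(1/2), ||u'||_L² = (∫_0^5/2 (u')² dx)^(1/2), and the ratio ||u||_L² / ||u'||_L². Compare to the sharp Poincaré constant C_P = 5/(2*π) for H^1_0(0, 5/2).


||u||_L² / ||u'||_L² = 5/(2*π) = C_P.

u(x) = 7/2·sin(2*π/5·x), so u'(x) = 7*π*cos(2*π*x/5)/5.
Writing u(x) = A·sin(kπx/L) with A = 7/2 and k = 1, use ∫_0^L sin²(kπx/L) dx = L/2 and ∫_0^L cos²(kπx/L) dx = L/2.
u² = 49/4·sin²(2*π/5·x) and (u')² = 49*π^2/25·cos²(2*π/5·x), and each of sin², cos² integrates to L/2 = 5/4 over (0, 5/2).
∫_0^5/2 u² dx = 245/16, so ||u||_L² = 7*sqrt(5)/4.
∫_0^5/2 (u')² dx = 49*π^2/20, so ||u'||_L² = 7*sqrt(5)*π/10.
Ratio ||u||_L² / ||u'||_L² = 5/(2*π).
Sharp Poincaré constant on H^1_0(0, 5/2) is C_P = L/π = 5/(2*π), achieved by sin(2*π/5·x).
This is the k = 1 eigenfunction (up to amplitude), so the ratio equals the sharp Poincaré constant exactly.


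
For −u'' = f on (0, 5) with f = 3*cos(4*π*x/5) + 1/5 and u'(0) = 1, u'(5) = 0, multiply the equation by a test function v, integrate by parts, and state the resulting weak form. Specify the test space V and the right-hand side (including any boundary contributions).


V = H^1(0, 5) (v unrestricted at boundary; u is determined up to an additive constant); weak form: ∫_0^5 u'v' dx = ∫_0^5 (3*cos(4*π*x/5) + 1/5) v dx − v(0) for all v ∈ V.

Multiply both sides by a test function v and integrate from 0 to 5:
  ∫_0^5 −u''(x) v(x) dx = ∫_0^5 f(x) v(x) dx.
Integrate the LHS by parts once:
  ∫_0^5 −u'' v dx = −[u'(x) v(x)]_0^5 + ∫_0^5 u'(x) v'(x) dx.
Thus ∫_0^5 u'(x) v'(x) dx = ∫_0^5 f(x) v(x) dx + [u'(x) v(x)]_0^5.
Choose V so that boundary terms are either known or forced to vanish.
u has inhomogeneous Neumann u'(0) = 1, u'(5) = 0. [u' v]_0^5 = (0)·v(5) − (1)·v(0) = − v(0). Take V = H^1(0, 5); boundary term becomes part of RHS.
Weak formulation: find u (satisfying any essential BC) such that ∫_0^5 u'(x) v'(x) dx = ∫_0^5 f v dx − v(0) for all v ∈ V (Neumann data are natural BCs: they enter the RHS as boundary terms).
Substituting f(x) = 3*cos(4*π*x/5) + 1/5, the right-hand side is ∫_0^5 (3*cos(4*π*x/5) + 1/5) v dx − v(0).
Compatibility check (pure Neumann): taking v ≡ 1 ∈ V gives 0 = ∫_0^5 f dx + (0) − (1), i.e. ∫_0^5 f dx must equal u'(0) − u'(5) = 1. Indeed ∫_0^5 (3*cos(4*π*x/5) + 1/5) dx = 1, so the data are compatible. The solution is then unique only up to an additive constant (fix it e.g. by requiring ∫_0^5 u dx = 0).


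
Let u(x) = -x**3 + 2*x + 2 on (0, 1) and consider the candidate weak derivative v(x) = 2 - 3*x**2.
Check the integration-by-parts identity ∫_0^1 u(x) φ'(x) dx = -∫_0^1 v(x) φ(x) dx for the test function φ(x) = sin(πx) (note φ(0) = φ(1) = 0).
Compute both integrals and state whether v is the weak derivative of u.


LHS = (-12 - π^2)/π^3, RHS = (-12 - π^2)/π^3. Yes, v = u' weakly.

u(x) = -x**3 + 2*x + 2, classical derivative u'(x) = 2 - 3*x**2.
φ(x) = sin(πx), so φ'(x) = π*cos(π*x).
Note φ(0) = φ(1) = 0, so the boundary term u·φ vanishes.
LHS = ∫_0^1 u(x) φ'(x) dx = ∫_0^1 (-π*x^3*cos(π*x) + 2*π*x*cos(π*x) + 2*π*cos(π*x)) dx. Term by term:
  ∫_0^1 2*π*cos(π*x) dx = 0;  ∫_0^1 -π*x^3*cos(π*x) dx = -12/π^3 + 3/π;  ∫_0^1 2*π*x*cos(π*x) dx = -4/π.
Sum: 0 + -12/π^3 + 3/π − 4/π = (-12 - π^2)/π^3.
So LHS = (-12 - π^2)/π^3.
∫_0^1 v(x) φ(x) dx = ∫_0^1 (-3*x^2*sin(π*x) + 2*sin(π*x)) dx. Term by term:
  ∫_0^1 2*sin(π*x) dx = 4/π;  ∫_0^1 -3*x^2*sin(π*x) dx = -3/π + 12/π^3.
Sum: 4/π + -3/π + 12/π^3 = (π^2 + 12)/π^3.
So RHS = -∫_0^1 v(x) φ(x) dx = (-12 - π^2)/π^3.
LHS = RHS, so the identity holds for this test φ.
Moreover u is smooth here and v(x) = u'(x) = 2 - 3*x**2 pointwise, so the identity holds for every test function. Hence v is the weak derivative of u.


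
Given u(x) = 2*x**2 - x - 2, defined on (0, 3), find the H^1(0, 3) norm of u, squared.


||u||_{H^1}^2 = 957/5

The H^1 norm (squared) on an interval (0, L) is
  ||u||_{H^1}^2 = ∫_0^L u(x)^2 dx + ∫_0^L u'(x)^2 dx.
Compute u'(x) = 4*x - 1.
Then u(x)^2 = 4*x**4 - 4*x**3 - 7*x**2 + 4*x + 4 and u'(x)^2 = 16*x**2 - 8*x + 1.
Integrate each monomial from 0 to 3 using ∫_0^3 c·x^n dx = c·3^(n+1)/(n+1):
  ∫_0^3 u(x)^2 dx = ∫_0^3 (4*x^4 - 4*x^3 - 7*x^2 + 4*x + 4) dx. Term by term:
    ∫_0^3 4*x^4 dx = 972/5;  ∫_0^3 -4*x^3 dx = -81;  ∫_0^3 -7*x^2 dx = -63;
    ∫_0^3 4*x dx = 18;  ∫_0^3 4 dx = 12.
  Sum: 972/5 − 81 − 63 + 18 + 12 = 402/5.
  ∫_0^3 u'(x)^2 dx = ∫_0^3 (16*x^2 - 8*x + 1) dx. Term by term:
    ∫_0^3 16*x^2 dx = 144;  ∫_0^3 -8*x dx = -36;  ∫_0^3 1 dx = 3.
  Sum: 144 − 36 + 3 = 111.
Adding: ||u||_{H^1}^2 = 402/5 + 111 = 957/5.


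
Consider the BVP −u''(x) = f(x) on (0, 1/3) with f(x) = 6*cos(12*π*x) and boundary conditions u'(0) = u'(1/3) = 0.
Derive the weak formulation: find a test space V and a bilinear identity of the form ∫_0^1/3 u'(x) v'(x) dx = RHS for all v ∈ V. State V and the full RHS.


V = H^1(0, 1/3) (no boundary constraint on v; u is determined up to an additive constant); weak form: ∫_0^1/3 u'v' dx = ∫_0^1/3 (6*cos(12*π*x)) v dx for all v ∈ V.

Multiply both sides by a test function v and integrate from 0 to 1/3:
  ∫_0^1/3 −u''(x) v(x) dx = ∫_0^1/3 f(x) v(x) dx.
Integrate the LHS by parts once:
  ∫_0^1/3 −u'' v dx = −[u'(x) v(x)]_0^1/3 + ∫_0^1/3 u'(x) v'(x) dx.
Thus ∫_0^1/3 u'(x) v'(x) dx = ∫_0^1/3 f(x) v(x) dx + [u'(x) v(x)]_0^1/3.
Choose V so that boundary terms are either known or forced to vanish.
u has homogeneous Neumann: u'(0) = u'(1/3) = 0. So [u' v]_0^1/3 = 0·v(1/3) − 0·v(0) = 0 for any v; take V = H^1(0, 1/3).
Weak formulation: find u (satisfying any essential BC) such that ∫_0^1/3 u'(x) v'(x) dx = ∫_0^1/3 f v dx for all v ∈ V (homogeneous Neumann, so boundary terms vanish).
Substituting f(x) = 6*cos(12*π*x), the right-hand side is ∫_0^1/3 (6*cos(12*π*x)) v dx.
Compatibility check (pure Neumann): taking v ≡ 1 ∈ V gives 0 = ∫_0^1/3 f dx + (0) − (0), i.e. ∫_0^1/3 f dx must equal u'(0) − u'(1/3) = 0. Indeed ∫_0^1/3 (6*cos(12*π*x)) dx = 0, so the data are compatible. The solution is then unique only up to an additive constant (fix it e.g. by requiring ∫_0^1/3 u dx = 0).


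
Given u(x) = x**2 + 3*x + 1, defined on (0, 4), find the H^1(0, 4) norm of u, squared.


||u||_{H^1}^2 = 5464/5

The H^1 norm (squared) on an interval (0, L) is
  ||u||_{H^1}^2 = ∫_0^L u(x)^2 dx + ∫_0^L u'(x)^2 dx.
Compute u'(x) = 2*x + 3.
Then u(x)^2 = x**4 + 6*x**3 + 11*x**2 + 6*x + 1 and u'(x)^2 = 4*x**2 + 12*x + 9.
Integrate each monomial from 0 to 4 using ∫_0^4 c·x^n dx = c·4^(n+1)/(n+1):
  ∫_0^4 u(x)^2 dx = ∫_0^4 (x^4 + 6*x^3 + 11*x^2 + 6*x + 1) dx. Term by term:
    ∫_0^4 x^4 dx = 1024/5;  ∫_0^4 6*x^3 dx = 384;  ∫_0^4 11*x^2 dx = 704/3;
    ∫_0^4 6*x dx = 48;  ∫_0^4 1 dx = 4.
  Sum: 1024/5 + 384 + 704/3 + 48 + 4 = 13132/15.
  ∫_0^4 u'(x)^2 dx = ∫_0^4 (4*x^2 + 12*x + 9) dx. Term by term:
    ∫_0^4 4*x^2 dx = 256/3;  ∫_0^4 12*x dx = 96;  ∫_0^4 9 dx = 36.
  Sum: 256/3 + 96 + 36 = 652/3.
Adding: ||u||_{H^1}^2 = 13132/15 + 652/3 = 5464/5.


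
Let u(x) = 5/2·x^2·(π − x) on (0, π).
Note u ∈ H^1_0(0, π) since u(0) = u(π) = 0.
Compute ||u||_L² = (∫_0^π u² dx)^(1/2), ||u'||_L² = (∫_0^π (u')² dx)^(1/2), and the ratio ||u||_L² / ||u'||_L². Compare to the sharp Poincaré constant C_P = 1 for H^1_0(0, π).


||u||_L² / ||u'||_L² = sqrt(14)*π/14 < C_P = 1.

u(x) = 5/2·x^2·(π − x), so u'(x) = 5*x*(-3*x + 2*π)/2.
u(x) = 5/2·x^2·(π − x) vanishes at x = 0 and x = π, so u ∈ H^1_0(0, π). Differentiate via the product rule and integrate the resulting polynomials term by term.
  ∫_0^π u² dx = ∫_0^π (25*x^6/4 - 25*π*x^5/2 + 25*π^2*x^4/4) dx. Term by term:
    ∫_0^π 25*x^6/4 dx = 25*π^7/28;  ∫_0^π -25*π*x^5/2 dx = -25*π^7/12;  ∫_0^π 25*π^2*x^4/4 dx = 5*π^7/4.
  Sum: 25*π^7/28 − 25*π^7/12 + 5*π^7/4 = 5*π^7/84.
  ∫_0^π (u')² dx = ∫_0^π (225*x^4/4 - 75*π*x^3 + 25*π^2*x^2) dx. Term by term:
    ∫_0^π 225*x^4/4 dx = 45*π^5/4;  ∫_0^π -75*π*x^3 dx = -75*π^5/4;  ∫_0^π 25*π^2*x^2 dx = 25*π^5/3.
  Sum: 45*π^5/4 − 75*π^5/4 + 25*π^5/3 = 5*π^5/6.
∫_0^π u² dx = 5*π^7/84, so ||u||_L² = sqrt(105)*π^(7/2)/42.
∫_0^π (u')² dx = 5*π^5/6, so ||u'||_L² = sqrt(30)*π^(5/2)/6.
Ratio ||u||_L² / ||u'||_L² = sqrt(14)*π/14.
Sharp Poincaré constant on H^1_0(0, π) is C_P = L/π = 1, achieved by sin(x).
A polynomial bump cannot attain the sharp Poincaré constant (only the first sine eigenfunction does), so the ratio is strictly less than C_P, consistent with ||u||_L² ≤ C_P ||u'||_L².


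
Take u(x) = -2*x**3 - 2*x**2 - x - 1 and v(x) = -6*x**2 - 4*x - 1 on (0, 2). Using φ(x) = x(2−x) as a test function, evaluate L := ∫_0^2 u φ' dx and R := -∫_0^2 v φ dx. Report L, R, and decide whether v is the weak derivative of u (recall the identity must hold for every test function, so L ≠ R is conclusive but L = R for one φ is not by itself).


LHS = 244/15, RHS = 244/15. Yes, v = u' weakly.

u(x) = -2*x**3 - 2*x**2 - x - 1, classical derivative u'(x) = -6*x**2 - 4*x - 1.
φ(x) = x(2−x), so φ'(x) = 2 - 2*x.
Note φ(0) = φ(2) = 0, so the boundary term u·φ vanishes.
LHS = ∫_0^2 u(x) φ'(x) dx = ∫_0^2 (4*x^4 - 2*x^2 - 2) dx. Term by term:
  ∫_0^2 4*x^4 dx = 128/5;  ∫_0^2 -2*x^2 dx = -16/3;  ∫_0^2 -2 dx = -4.
Sum: 128/5 − 16/3 − 4 = 244/15.
So LHS = 244/15.
∫_0^2 v(x) φ(x) dx = ∫_0^2 (6*x^4 - 8*x^3 - 7*x^2 - 2*x) dx. Term by term:
  ∫_0^2 6*x^4 dx = 192/5;  ∫_0^2 -8*x^3 dx = -32;  ∫_0^2 -7*x^2 dx = -56/3;
  ∫_0^2 -2*x dx = -4.
Sum: 192/5 − 32 − 56/3 − 4 = -244/15.
So RHS = -∫_0^2 v(x) φ(x) dx = 244/15.
LHS = RHS, so the identity holds for this test φ.
Moreover u is smooth here and v(x) = u'(x) = -6*x**2 - 4*x - 1 pointwise, so the identity holds for every test function. Hence v is the weak derivative of u.


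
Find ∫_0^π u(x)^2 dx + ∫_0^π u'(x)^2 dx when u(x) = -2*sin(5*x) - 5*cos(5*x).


||u||_{H^1(0,π)}^2 = 377*π

u'(x) = 25*sin(5*x) - 10*cos(5*x).
Expand u² and (u')² and integrate term by term on (0, π), using: for integers n ≥ 1, ∫_0^π sin²(nx) dx = ∫_0^π cos²(nx) dx = π/2; for n ≠ n', ∫_0^π sin(nx)sin(n'x) dx = ∫_0^π cos(nx)cos(n'x) dx = 0; and by product-to-sum, ∫_0^π sin(nx)cos(n'x) dx = ½∫_0^π [sin((n+n')x) + sin((n−n')x)] dx, which is 0 when n+n' is even and 2n/(n²−n'²) when n+n' is odd (it need not vanish on (0, π)).
  u² squared terms: (-5)²·∫cos(5x)² dx = 25·π/2 = 25*π/2;  (-2)²·∫sin(5x)² dx = 4·π/2 = 2*π.
  u² cross terms: 2·(-5)·(-2)·∫cos(5x)·sin(5x) dx = 20·(0) = 0.
  So ∫_0^π u² dx = 25*π/2 + 2*π + 0 = 29*π/2.
  (u')² squared terms: (-10)²·∫cos(5x)² dx = 100·π/2 = 50*π;  (25)²·∫sin(5x)² dx = 625·π/2 = 625*π/2.
  (u')² cross terms: 2·(-10)·(25)·∫cos(5x)·sin(5x) dx = -500·(0) = 0.
  So ∫_0^π (u')² dx = 50*π + 625*π/2 + 0 = 725*π/2.
||u||_{H^1}^2 = (29*π/2) + (725*π/2) = 377*π.


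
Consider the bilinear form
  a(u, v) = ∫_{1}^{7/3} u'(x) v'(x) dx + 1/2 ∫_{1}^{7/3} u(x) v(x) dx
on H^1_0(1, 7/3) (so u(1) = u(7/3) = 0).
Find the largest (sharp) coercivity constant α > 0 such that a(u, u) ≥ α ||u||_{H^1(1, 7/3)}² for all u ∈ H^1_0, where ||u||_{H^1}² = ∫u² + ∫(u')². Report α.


α = (8 + 9*π^2)/(16 + 9*π^2)

Coercivity of a(·,·) on H^1_0(1, 7/3) means a(u, u) ≥ α ||u||_{H^1}² for every u ∈ H^1_0.
The interval has length L = 4/3, and Poincaré/coercivity depend only on L. Here a(u, u) = ∫(u')² + (1/2)·∫u².
Here 0 < c = 1/2 < 1. The condition a(u,u) ≥ α||u||_{H^1}² reads (1−α)∫(u')² ≥ (α−c)∫u². Any admissible α is ≤ 1 (rapidly oscillating u have ∫u²/∫(u')² → 0), and α = 1 would force 0 ≥ (1−c)∫u², impossible since c < 1; so 1−α > 0. By the sharp Poincaré inequality on H^1_0 of an interval of length L, ∫(u')² ≥ (π/L)²∫u² with equality for the first sine mode sin(π(x−x₀)/L) (x₀ the left endpoint), so the inequality holds for all u iff (1−α)(π/L)² ≥ α − c, i.e. α ≤ ((π/L)² + c)/((π/L)² + 1) = (1 + c(L/π)²)/(1 + (L/π)²). With (π/L)² = 9*π^2/16 and c = 1/2, the largest admissible constant is α = ((π/L)² + c)/((π/L)² + 1).
Simplifying, α = (8 + 9*π^2)/(16 + 9*π^2).


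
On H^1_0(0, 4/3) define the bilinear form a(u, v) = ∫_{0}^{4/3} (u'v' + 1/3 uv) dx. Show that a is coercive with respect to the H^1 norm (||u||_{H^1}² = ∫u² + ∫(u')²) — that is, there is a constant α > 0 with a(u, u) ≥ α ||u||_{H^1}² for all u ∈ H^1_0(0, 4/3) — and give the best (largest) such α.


α = (16 + 27*π^2)/(3*(16 + 9*π^2))

Coercivity of a(·,·) on H^1_0(0, 4/3) means a(u, u) ≥ α ||u||_{H^1}² for every u ∈ H^1_0.
The interval has length L = 4/3, and Poincaré/coercivity depend only on L. Here a(u, u) = ∫(u')² + (1/3)·∫u².
Here 0 < c = 1/3 < 1. The condition a(u,u) ≥ α||u||_{H^1}² reads (1−α)∫(u')² ≥ (α−c)∫u². Any admissible α is ≤ 1 (rapidly oscillating u have ∫u²/∫(u')² → 0), and α = 1 would force 0 ≥ (1−c)∫u², impossible since c < 1; so 1−α > 0. By the sharp Poincaré inequality on H^1_0 of an interval of length L, ∫(u')² ≥ (π/L)²∫u² with equality for the first sine mode sin(π(x−x₀)/L) (x₀ the left endpoint), so the inequality holds for all u iff (1−α)(π/L)² ≥ α − c, i.e. α ≤ ((π/L)² + c)/((π/L)² + 1) = (1 + c(L/π)²)/(1 + (L/π)²). With (π/L)² = 9*π^2/16 and c = 1/3, the largest admissible constant is α = ((π/L)² + c)/((π/L)² + 1).
Simplifying, α = (16 + 27*π^2)/(3*(16 + 9*π^2)).


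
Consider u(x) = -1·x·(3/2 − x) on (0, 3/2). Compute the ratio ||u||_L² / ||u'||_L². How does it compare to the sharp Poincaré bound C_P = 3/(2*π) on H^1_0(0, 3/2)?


||u||_L² / ||u'||_L² = 3*sqrt(10)/20 < C_P = 3/(2*π).

u(x) = -1·x·(3/2 − x), so u'(x) = 2*x - 3/2.
u(x) = -1·x·(3/2 − x) vanishes at x = 0 and x = 3/2, so u ∈ H^1_0(0, 3/2). Differentiate via the product rule and integrate the resulting polynomials term by term.
  ∫_0^3/2 u² dx = ∫_0^3/2 (x^4 - 3*x^3 + 9*x^2/4) dx. Term by term:
    ∫_0^3/2 x^4 dx = 243/160;  ∫_0^3/2 -3*x^3 dx = -243/64;  ∫_0^3/2 9*x^2/4 dx = 81/32.
  Sum: 243/160 − 243/64 + 81/32 = 81/320.
  ∫_0^3/2 (u')² dx = ∫_0^3/2 (4*x^2 - 6*x + 9/4) dx. Term by term:
    ∫_0^3/2 4*x^2 dx = 9/2;  ∫_0^3/2 -6*x dx = -27/4;  ∫_0^3/2 9/4 dx = 27/8.
  Sum: 9/2 − 27/4 + 27/8 = 9/8.
∫_0^3/2 u² dx = 81/320, so ||u||_L² = 9*sqrt(5)/40.
∫_0^3/2 (u')² dx = 9/8, so ||u'||_L² = 3*sqrt(2)/4.
Ratio ||u||_L² / ||u'||_L² = 3*sqrt(10)/20.
Sharp Poincaré constant on H^1_0(0, 3/2) is C_P = L/π = 3/(2*π), achieved by sin(2*π/3·x).
A polynomial bump cannot attain the sharp Poincaré constant (only the first sine eigenfunction does), so the ratio is strictly less than C_P, consistent with ||u||_L² ≤ C_P ||u'||_L².


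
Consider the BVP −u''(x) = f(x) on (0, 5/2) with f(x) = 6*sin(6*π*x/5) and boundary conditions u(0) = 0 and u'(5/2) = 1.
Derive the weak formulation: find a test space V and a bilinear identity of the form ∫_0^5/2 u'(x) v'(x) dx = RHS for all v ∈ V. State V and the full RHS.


V = {v ∈ H^1(0, 5/2) : v(0) = 0} (test functions vanish at x = 0 where u is specified); weak form: ∫_0^5/2 u'v' dx = ∫_0^5/2 (6*sin(6*π*x/5)) v dx + v(5/2) for all v ∈ V.

Multiply both sides by a test function v and integrate from 0 to 5/2:
  ∫_0^5/2 −u''(x) v(x) dx = ∫_0^5/2 f(x) v(x) dx.
Integrate the LHS by parts once:
  ∫_0^5/2 −u'' v dx = −[u'(x) v(x)]_0^5/2 + ∫_0^5/2 u'(x) v'(x) dx.
Thus ∫_0^5/2 u'(x) v'(x) dx = ∫_0^5/2 f(x) v(x) dx + [u'(x) v(x)]_0^5/2.
Choose V so that boundary terms are either known or forced to vanish.
Mixed BC: u(0) = 0 (Dirichlet) and u'(5/2) = 1 (Neumann). Define V = {v ∈ H^1(0, 5/2) : v(0) = 0}. Then [u' v]_0^5/2 = u'(5/2)·v(5/2) − u'(0)·0 = v(5/2).
Weak formulation: find u (satisfying any essential BC) such that ∫_0^5/2 u'(x) v'(x) dx = ∫_0^5/2 f v dx + v(5/2) for all v ∈ V (Dirichlet at 0 absorbed into V; Neumann datum at x = 5/2 contributes the boundary term).
Substituting f(x) = 6*sin(6*π*x/5), the right-hand side is ∫_0^5/2 (6*sin(6*π*x/5)) v dx + v(5/2).


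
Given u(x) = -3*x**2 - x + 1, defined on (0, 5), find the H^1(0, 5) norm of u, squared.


||u||_{H^1}^2 = 47935/6

The H^1 norm (squared) on an interval (0, L) is
  ||u||_{H^1}^2 = ∫_0^L u(x)^2 dx + ∫_0^L u'(x)^2 dx.
Compute u'(x) = -6*x - 1.
Then u(x)^2 = 9*x**4 + 6*x**3 - 5*x**2 - 2*x + 1 and u'(x)^2 = 36*x**2 + 12*x + 1.
Integrate each monomial from 0 to 5 using ∫_0^5 c·x^n dx = c·5^(n+1)/(n+1):
  ∫_0^5 u(x)^2 dx = ∫_0^5 (9*x^4 + 6*x^3 - 5*x^2 - 2*x + 1) dx. Term by term:
    ∫_0^5 9*x^4 dx = 5625;  ∫_0^5 6*x^3 dx = 1875/2;  ∫_0^5 -5*x^2 dx = -625/3;
    ∫_0^5 -2*x dx = -25;  ∫_0^5 1 dx = 5.
  Sum: 5625 + 1875/2 − 625/3 − 25 + 5 = 38005/6.
  ∫_0^5 u'(x)^2 dx = ∫_0^5 (36*x^2 + 12*x + 1) dx. Term by term:
    ∫_0^5 36*x^2 dx = 1500;  ∫_0^5 12*x dx = 150;  ∫_0^5 1 dx = 5.
  Sum: 1500 + 150 + 5 = 1655.
Adding: ||u||_{H^1}^2 = 38005/6 + 1655 = 47935/6.


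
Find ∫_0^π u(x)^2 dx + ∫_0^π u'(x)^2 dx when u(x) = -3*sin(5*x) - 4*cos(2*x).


||u||_{H^1(0,π)}^2 = 400/7 + 157*π

u'(x) = 8*sin(2*x) - 15*cos(5*x).
Expand u² and (u')² and integrate term by term on (0, π), using: for integers n ≥ 1, ∫_0^π sin²(nx) dx = ∫_0^π cos²(nx) dx = π/2; for n ≠ n', ∫_0^π sin(nx)sin(n'x) dx = ∫_0^π cos(nx)cos(n'x) dx = 0; and by product-to-sum, ∫_0^π sin(nx)cos(n'x) dx = ½∫_0^π [sin((n+n')x) + sin((n−n')x)] dx, which is 0 when n+n' is even and 2n/(n²−n'²) when n+n' is odd (it need not vanish on (0, π)).
  u² squared terms: (-4)²·∫cos(2x)² dx = 16·π/2 = 8*π;  (-3)²·∫sin(5x)² dx = 9·π/2 = 9*π/2.
  u² cross terms: 2·(-4)·(-3)·∫cos(2x)·sin(5x) dx = 24·(10/21) = 80/7.
  So ∫_0^π u² dx = 8*π + 9*π/2 + 80/7 = 80/7 + 25*π/2.
  (u')² squared terms: (-15)²·∫cos(5x)² dx = 225·π/2 = 225*π/2;  (8)²·∫sin(2x)² dx = 64·π/2 = 32*π.
  (u')² cross terms: 2·(-15)·(8)·∫cos(5x)·sin(2x) dx = -240·(-4/21) = 320/7.
  So ∫_0^π (u')² dx = 225*π/2 + 32*π + 320/7 = 320/7 + 289*π/2.
||u||_{H^1}^2 = (80/7 + 25*π/2) + (320/7 + 289*π/2) = 400/7 + 157*π.


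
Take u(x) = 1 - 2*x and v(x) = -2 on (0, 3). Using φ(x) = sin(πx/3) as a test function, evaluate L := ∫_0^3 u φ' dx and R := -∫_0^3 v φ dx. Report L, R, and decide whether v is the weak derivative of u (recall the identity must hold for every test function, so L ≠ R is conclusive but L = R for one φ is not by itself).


LHS = 12/π, RHS = 12/π. Yes, v = u' weakly.

u(x) = 1 - 2*x, classical derivative u'(x) = -2.
φ(x) = sin(πx/3), so φ'(x) = π*cos(π*x/3)/3.
Note φ(0) = φ(3) = 0, so the boundary term u·φ vanishes.
LHS = ∫_0^3 u(x) φ'(x) dx = ∫_0^3 (-2*π*x*cos(π*x/3)/3 + π*cos(π*x/3)/3) dx. Term by term:
  ∫_0^3 π*cos(π*x/3)/3 dx = 0;  ∫_0^3 -2*π*x*cos(π*x/3)/3 dx = 12/π.
Sum: 0 + 12/π = 12/π.
So LHS = 12/π.
∫_0^3 v(x) φ(x) dx = ∫_0^3 (-2*sin(π*x/3)) dx. Term by term:
  ∫_0^3 -2*sin(π*x/3) dx = -12/π.
So RHS = -∫_0^3 v(x) φ(x) dx = 12/π.
LHS = RHS, so the identity holds for this test φ.
Moreover u is smooth here and v(x) = u'(x) = -2 pointwise, so the identity holds for every test function. Hence v is the weak derivative of u.


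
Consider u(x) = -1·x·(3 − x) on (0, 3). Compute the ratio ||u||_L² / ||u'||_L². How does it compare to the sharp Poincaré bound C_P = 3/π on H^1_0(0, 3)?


||u||_L² / ||u'||_L² = 3*sqrt(10)/10 < C_P = 3/π.

u(x) = -1·x·(3 − x), so u'(x) = 2*x - 3.
u(x) = -1·x·(3 − x) vanishes at x = 0 and x = 3, so u ∈ H^1_0(0, 3). Differentiate via the product rule and integrate the resulting polynomials term by term.
  ∫_0^3 u² dx = ∫_0^3 (x^4 - 6*x^3 + 9*x^2) dx. Term by term:
    ∫_0^3 x^4 dx = 243/5;  ∫_0^3 -6*x^3 dx = -243/2;  ∫_0^3 9*x^2 dx = 81.
  Sum: 243/5 − 243/2 + 81 = 81/10.
  ∫_0^3 (u')² dx = ∫_0^3 (4*x^2 - 12*x + 9) dx. Term by term:
    ∫_0^3 4*x^2 dx = 36;  ∫_0^3 -12*x dx = -54;  ∫_0^3 9 dx = 27.
  Sum: 36 − 54 + 27 = 9.
∫_0^3 u² dx = 81/10, so ||u||_L² = 9*sqrt(10)/10.
∫_0^3 (u')² dx = 9, so ||u'||_L² = 3.
Ratio ||u||_L² / ||u'||_L² = 3*sqrt(10)/10.
Sharp Poincaré constant on H^1_0(0, 3) is C_P = L/π = 3/π, achieved by sin(π/3·x).
A polynomial bump cannot attain the sharp Poincaré constant (only the first sine eigenfunction does), so the ratio is strictly less than C_P, consistent with ||u||_L² ≤ C_P ||u'||_L².


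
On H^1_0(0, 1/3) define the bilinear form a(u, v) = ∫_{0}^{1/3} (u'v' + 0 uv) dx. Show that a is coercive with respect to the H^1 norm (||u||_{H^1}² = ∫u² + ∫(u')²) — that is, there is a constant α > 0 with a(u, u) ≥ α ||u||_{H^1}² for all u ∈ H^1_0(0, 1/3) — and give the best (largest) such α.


α = 9*π^2/(1 + 9*π^2)

Coercivity of a(·,·) on H^1_0(0, 1/3) means a(u, u) ≥ α ||u||_{H^1}² for every u ∈ H^1_0.
The interval has length L = 1/3, and Poincaré/coercivity depend only on L. Here a(u, u) = ∫(u')² + (0)·∫u².
Here c = 0, so a(u,u) = ∫(u')² alone. The condition a(u,u) ≥ α||u||_{H^1}² reads (1−α)∫(u')² ≥ (α−c)∫u². Any admissible α is ≤ 1 (rapidly oscillating u have ∫u²/∫(u')² → 0), and α = 1 would force 0 ≥ (1−c)∫u², impossible since c < 1; so 1−α > 0. By the sharp Poincaré inequality on H^1_0 of an interval of length L, ∫(u')² ≥ (π/L)²∫u² with equality for the first sine mode sin(π(x−x₀)/L) (x₀ the left endpoint), so the inequality holds for all u iff (1−α)(π/L)² ≥ α − c, i.e. α ≤ ((π/L)² + c)/((π/L)² + 1) = (1 + c(L/π)²)/(1 + (L/π)²). (Direct route, valid since c ≤ 0: Poincaré gives c∫u² ≥ c(L/π)²∫(u')², so a(u,u) ≥ (1 + c(L/π)²)∫(u')², while ||u||_{H^1}² ≤ (1 + (L/π)²)∫(u')²; dividing yields the same α.) With (π/L)² = 9*π^2 and c = 0, the largest admissible constant is α = ((π/L)² + c)/((π/L)² + 1).
Simplifying, α = 9*π^2/(1 + 9*π^2).


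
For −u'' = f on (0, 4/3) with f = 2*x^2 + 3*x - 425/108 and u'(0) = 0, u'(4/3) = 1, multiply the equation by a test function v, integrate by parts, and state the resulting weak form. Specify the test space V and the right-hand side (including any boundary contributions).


V = H^1(0, 4/3) (v unrestricted at boundary; u is determined up to an additive constant); weak form: ∫_0^4/3 u'v' dx = ∫_0^4/3 (2*x^2 + 3*x - 425/108) v dx + v(4/3) for all v ∈ V.

Multiply both sides by a test function v and integrate from 0 to 4/3:
  ∫_0^4/3 −u''(x) v(x) dx = ∫_0^4/3 f(x) v(x) dx.
Integrate the LHS by parts once:
  ∫_0^4/3 −u'' v dx = −[u'(x) v(x)]_0^4/3 + ∫_0^4/3 u'(x) v'(x) dx.
Thus ∫_0^4/3 u'(x) v'(x) dx = ∫_0^4/3 f(x) v(x) dx + [u'(x) v(x)]_0^4/3.
Choose V so that boundary terms are either known or forced to vanish.
u has inhomogeneous Neumann u'(0) = 0, u'(4/3) = 1. [u' v]_0^4/3 = (1)·v(4/3) − (0)·v(0) = v(4/3). Take V = H^1(0, 4/3); boundary term becomes part of RHS.
Weak formulation: find u (satisfying any essential BC) such that ∫_0^4/3 u'(x) v'(x) dx = ∫_0^4/3 f v dx + v(4/3) for all v ∈ V (Neumann data are natural BCs: they enter the RHS as boundary terms).
Substituting f(x) = 2*x^2 + 3*x - 425/108, the right-hand side is ∫_0^4/3 (2*x^2 + 3*x - 425/108) v dx + v(4/3).
Compatibility check (pure Neumann): taking v ≡ 1 ∈ V gives 0 = ∫_0^4/3 f dx + (1) − (0), i.e. ∫_0^4/3 f dx must equal u'(0) − u'(4/3) = -1. Indeed ∫_0^4/3 (2*x^2 + 3*x - 425/108) dx = -1, so the data are compatible. The solution is then unique only up to an additive constant (fix it e.g. by requiring ∫_0^4/3 u dx = 0).


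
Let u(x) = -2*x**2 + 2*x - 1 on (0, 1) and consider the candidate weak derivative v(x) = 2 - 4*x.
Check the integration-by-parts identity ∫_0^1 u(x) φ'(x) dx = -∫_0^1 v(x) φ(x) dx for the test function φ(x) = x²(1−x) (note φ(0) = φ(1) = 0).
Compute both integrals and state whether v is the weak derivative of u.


LHS = 1/30, RHS = 1/30. Yes, v = u' weakly.

u(x) = -2*x**2 + 2*x - 1, classical derivative u'(x) = 2 - 4*x.
φ(x) = x²(1−x), so φ'(x) = x*(2 - 3*x).
Note φ(0) = φ(1) = 0, so the boundary term u·φ vanishes.
LHS = ∫_0^1 u(x) φ'(x) dx = ∫_0^1 (6*x^4 - 10*x^3 + 7*x^2 - 2*x) dx. Term by term:
  ∫_0^1 6*x^4 dx = 6/5;  ∫_0^1 -10*x^3 dx = -5/2;  ∫_0^1 7*x^2 dx = 7/3;
  ∫_0^1 -2*x dx = -1.
Sum: 6/5 − 5/2 + 7/3 − 1 = 1/30.
So LHS = 1/30.
∫_0^1 v(x) φ(x) dx = ∫_0^1 (4*x^4 - 6*x^3 + 2*x^2) dx. Term by term:
  ∫_0^1 4*x^4 dx = 4/5;  ∫_0^1 -6*x^3 dx = -3/2;  ∫_0^1 2*x^2 dx = 2/3.
Sum: 4/5 − 3/2 + 2/3 = -1/30.
So RHS = -∫_0^1 v(x) φ(x) dx = 1/30.
LHS = RHS, so the identity holds for this test φ.
Moreover u is smooth here and v(x) = u'(x) = 2 - 4*x pointwise, so the identity holds for every test function. Hence v is the weak derivative of u.


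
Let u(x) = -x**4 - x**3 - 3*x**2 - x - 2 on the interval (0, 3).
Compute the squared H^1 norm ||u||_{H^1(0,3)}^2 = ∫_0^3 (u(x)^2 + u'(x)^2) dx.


||u||_{H^1}^2 = 2810613/140

The H^1 norm (squared) on an interval (0, L) is
  ||u||_{H^1}^2 = ∫_0^L u(x)^2 dx + ∫_0^L u'(x)^2 dx.
Compute u'(x) = -4*x**3 - 3*x**2 - 6*x - 1.
Then u(x)^2 = x**8 + 2*x**7 + 7*x**6 + 8*x**5 + 15*x**4 + 10*x**3 + 13*x**2 + 4*x + 4 and u'(x)^2 = 16*x**6 + 24*x**5 + 57*x**4 + 44*x**3 + 42*x**2 + 12*x + 1.
Integrate each monomial from 0 to 3 using ∫_0^3 c·x^n dx = c·3^(n+1)/(n+1):
  ∫_0^3 u(x)^2 dx = ∫_0^3 (x^8 + 2*x^7 + 7*x^6 + 8*x^5 + 15*x^4 + 10*x^3 + 13*x^2 + 4*x + 4) dx. Term by term:
    ∫_0^3 x^8 dx = 2187;  ∫_0^3 2*x^7 dx = 6561/4;  ∫_0^3 7*x^6 dx = 2187;
    ∫_0^3 8*x^5 dx = 972;  ∫_0^3 15*x^4 dx = 729;  ∫_0^3 10*x^3 dx = 405/2;
    ∫_0^3 13*x^2 dx = 117;  ∫_0^3 4*x dx = 18;  ∫_0^3 4 dx = 12.
  Sum: 2187 + 6561/4 + 2187 + 972 + 729 + 405/2 + 117 + 18 + 12 = 32259/4.
  ∫_0^3 u'(x)^2 dx = ∫_0^3 (16*x^6 + 24*x^5 + 57*x^4 + 44*x^3 + 42*x^2 + 12*x + 1) dx. Term by term:
    ∫_0^3 16*x^6 dx = 34992/7;  ∫_0^3 24*x^5 dx = 2916;  ∫_0^3 57*x^4 dx = 13851/5;
    ∫_0^3 44*x^3 dx = 891;  ∫_0^3 42*x^2 dx = 378;  ∫_0^3 12*x dx = 54;
    ∫_0^3 1 dx = 3.
  Sum: 34992/7 + 2916 + 13851/5 + 891 + 378 + 54 + 3 = 420387/35.
Adding: ||u||_{H^1}^2 = 32259/4 + 420387/35 = 2810613/140.


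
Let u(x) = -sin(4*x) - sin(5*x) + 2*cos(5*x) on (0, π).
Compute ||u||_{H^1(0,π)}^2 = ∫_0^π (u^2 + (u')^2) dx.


||u||_{H^1(0,π)}^2 = 832/9 + 147*π/2

u'(x) = -10*sin(5*x) - 4*cos(4*x) - 5*cos(5*x).
Expand u² and (u')² and integrate term by term on (0, π), using: for integers n ≥ 1, ∫_0^π sin²(nx) dx = ∫_0^π cos²(nx) dx = π/2; for n ≠ n', ∫_0^π sin(nx)sin(n'x) dx = ∫_0^π cos(nx)cos(n'x) dx = 0; and by product-to-sum, ∫_0^π sin(nx)cos(n'x) dx = ½∫_0^π [sin((n+n')x) + sin((n−n')x)] dx, which is 0 when n+n' is even and 2n/(n²−n'²) when n+n' is odd (it need not vanish on (0, π)).
  u² squared terms: (-1)²·∫sin(4x)² dx = 1·π/2 = π/2;  (-1)²·∫sin(5x)² dx = 1·π/2 = π/2;  (2)²·∫cos(5x)² dx = 4·π/2 = 2*π.
  u² cross terms: 2·(-1)·(-1)·∫sin(4x)·sin(5x) dx = 2·(0) = 0;  2·(-1)·(2)·∫sin(4x)·cos(5x) dx = -4·(-8/9) = 32/9;  2·(-1)·(2)·∫sin(5x)·cos(5x) dx = -4·(0) = 0.
  So ∫_0^π u² dx = π/2 + π/2 + 2*π + 0 + 32/9 + 0 = 32/9 + 3*π.
  (u')² squared terms: (-10)²·∫sin(5x)² dx = 100·π/2 = 50*π;  (-5)²·∫cos(5x)² dx = 25·π/2 = 25*π/2;  (-4)²·∫cos(4x)² dx = 16·π/2 = 8*π.
  (u')² cross terms: 2·(-10)·(-5)·∫sin(5x)·cos(5x) dx = 100·(0) = 0;  2·(-10)·(-4)·∫sin(5x)·cos(4x) dx = 80·(10/9) = 800/9;  2·(-5)·(-4)·∫cos(5x)·cos(4x) dx = 40·(0) = 0.
  So ∫_0^π (u')² dx = 50*π + 25*π/2 + 8*π + 0 + 800/9 + 0 = 800/9 + 141*π/2.
||u||_{H^1}^2 = (32/9 + 3*π) + (800/9 + 141*π/2) = 832/9 + 147*π/2.


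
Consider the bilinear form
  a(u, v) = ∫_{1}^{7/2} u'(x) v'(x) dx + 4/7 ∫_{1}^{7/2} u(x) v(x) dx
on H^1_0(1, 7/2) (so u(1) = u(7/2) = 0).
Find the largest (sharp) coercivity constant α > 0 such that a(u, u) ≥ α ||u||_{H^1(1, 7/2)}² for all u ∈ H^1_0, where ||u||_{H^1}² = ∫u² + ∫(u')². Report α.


α = 4*(25 + 7*π^2)/(7*(25 + 4*π^2))

Coercivity of a(·,·) on H^1_0(1, 7/2) means a(u, u) ≥ α ||u||_{H^1}² for every u ∈ H^1_0.
The interval has length L = 5/2, and Poincaré/coercivity depend only on L. Here a(u, u) = ∫(u')² + (4/7)·∫u².
Here 0 < c = 4/7 < 1. The condition a(u,u) ≥ α||u||_{H^1}² reads (1−α)∫(u')² ≥ (α−c)∫u². Any admissible α is ≤ 1 (rapidly oscillating u have ∫u²/∫(u')² → 0), and α = 1 would force 0 ≥ (1−c)∫u², impossible since c < 1; so 1−α > 0. By the sharp Poincaré inequality on H^1_0 of an interval of length L, ∫(u')² ≥ (π/L)²∫u² with equality for the first sine mode sin(π(x−x₀)/L) (x₀ the left endpoint), so the inequality holds for all u iff (1−α)(π/L)² ≥ α − c, i.e. α ≤ ((π/L)² + c)/((π/L)² + 1) = (1 + c(L/π)²)/(1 + (L/π)²). With (π/L)² = 4*π^2/25 and c = 4/7, the largest admissible constant is α = ((π/L)² + c)/((π/L)² + 1).
Simplifying, α = 4*(25 + 7*π^2)/(7*(25 + 4*π^2)).


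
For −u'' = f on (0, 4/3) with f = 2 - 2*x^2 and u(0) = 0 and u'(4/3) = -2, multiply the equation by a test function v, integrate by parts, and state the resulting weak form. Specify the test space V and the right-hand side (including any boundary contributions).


V = {v ∈ H^1(0, 4/3) : v(0) = 0} (test functions vanish at x = 0 where u is specified); weak form: ∫_0^4/3 u'v' dx = ∫_0^4/3 (2 - 2*x^2) v dx − 2·v(4/3) for all v ∈ V.

Multiply both sides by a test function v and integrate from 0 to 4/3:
  ∫_0^4/3 −u''(x) v(x) dx = ∫_0^4/3 f(x) v(x) dx.
Integrate the LHS by parts once:
  ∫_0^4/3 −u'' v dx = −[u'(x) v(x)]_0^4/3 + ∫_0^4/3 u'(x) v'(x) dx.
Thus ∫_0^4/3 u'(x) v'(x) dx = ∫_0^4/3 f(x) v(x) dx + [u'(x) v(x)]_0^4/3.
Choose V so that boundary terms are either known or forced to vanish.
Mixed BC: u(0) = 0 (Dirichlet) and u'(4/3) = -2 (Neumann). Define V = {v ∈ H^1(0, 4/3) : v(0) = 0}. Then [u' v]_0^4/3 = u'(4/3)·v(4/3) − u'(0)·0 = − 2·v(4/3).
Weak formulation: find u (satisfying any essential BC) such that ∫_0^4/3 u'(x) v'(x) dx = ∫_0^4/3 f v dx − 2·v(4/3) for all v ∈ V (Dirichlet at 0 absorbed into V; Neumann datum at x = 4/3 contributes the boundary term).
Substituting f(x) = 2 - 2*x^2, the right-hand side is ∫_0^4/3 (2 - 2*x^2) v dx − 2·v(4/3).


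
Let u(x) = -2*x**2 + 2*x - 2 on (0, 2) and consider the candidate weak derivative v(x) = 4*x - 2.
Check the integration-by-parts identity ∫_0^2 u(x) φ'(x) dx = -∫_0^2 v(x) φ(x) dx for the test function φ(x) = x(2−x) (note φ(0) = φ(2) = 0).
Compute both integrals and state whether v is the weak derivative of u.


LHS = 8/3, RHS = -8/3. No, v is not the weak derivative of u.

u(x) = -2*x**2 + 2*x - 2, classical derivative u'(x) = 2 - 4*x.
φ(x) = x(2−x), so φ'(x) = 2 - 2*x.
Note φ(0) = φ(2) = 0, so the boundary term u·φ vanishes.
LHS = ∫_0^2 u(x) φ'(x) dx = ∫_0^2 (4*x^3 - 8*x^2 + 8*x - 4) dx. Term by term:
  ∫_0^2 4*x^3 dx = 16;  ∫_0^2 -8*x^2 dx = -64/3;  ∫_0^2 8*x dx = 16;
  ∫_0^2 -4 dx = -8.
Sum: 16 − 64/3 + 16 − 8 = 8/3.
So LHS = 8/3.
∫_0^2 v(x) φ(x) dx = ∫_0^2 (-4*x^3 + 10*x^2 - 4*x) dx. Term by term:
  ∫_0^2 -4*x^3 dx = -16;  ∫_0^2 10*x^2 dx = 80/3;  ∫_0^2 -4*x dx = -8.
Sum: -16 + 80/3 − 8 = 8/3.
So RHS = -∫_0^2 v(x) φ(x) dx = -8/3.
LHS − RHS = 16/3 ≠ 0, so the identity fails.
(For a valid weak derivative the identity must hold for EVERY test function, in particular this one. The failure shows v is NOT the weak derivative of u.)
Correct weak derivative would be u'(x) = 2 - 4*x.


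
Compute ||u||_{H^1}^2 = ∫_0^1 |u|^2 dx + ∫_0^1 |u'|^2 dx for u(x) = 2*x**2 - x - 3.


||u||_{H^1}^2 = 157/15

The H^1 norm (squared) on an interval (0, L) is
  ||u||_{H^1}^2 = ∫_0^L u(x)^2 dx + ∫_0^L u'(x)^2 dx.
Compute u'(x) = 4*x - 1.
Then u(x)^2 = 4*x**4 - 4*x**3 - 11*x**2 + 6*x + 9 and u'(x)^2 = 16*x**2 - 8*x + 1.
Integrate each monomial from 0 to 1 using ∫_0^1 c·x^n dx = c·1^(n+1)/(n+1):
  ∫_0^1 u(x)^2 dx = ∫_0^1 (4*x^4 - 4*x^3 - 11*x^2 + 6*x + 9) dx. Term by term:
    ∫_0^1 4*x^4 dx = 4/5;  ∫_0^1 -4*x^3 dx = -1;  ∫_0^1 -11*x^2 dx = -11/3;
    ∫_0^1 6*x dx = 3;  ∫_0^1 9 dx = 9.
  Sum: 4/5 − 1 − 11/3 + 3 + 9 = 122/15.
  ∫_0^1 u'(x)^2 dx = ∫_0^1 (16*x^2 - 8*x + 1) dx. Term by term:
    ∫_0^1 16*x^2 dx = 16/3;  ∫_0^1 -8*x dx = -4;  ∫_0^1 1 dx = 1.
  Sum: 16/3 − 4 + 1 = 7/3.
Adding: ||u||_{H^1}^2 = 122/15 + 7/3 = 157/15.


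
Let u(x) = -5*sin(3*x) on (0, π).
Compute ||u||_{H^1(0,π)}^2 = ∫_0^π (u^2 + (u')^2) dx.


||u||_{H^1(0,π)}^2 = 125*π

u'(x) = -15*cos(3*x).
Expand u² and (u')² and integrate term by term on (0, π), using: for integers n ≥ 1, ∫_0^π sin²(nx) dx = ∫_0^π cos²(nx) dx = π/2; for n ≠ n', ∫_0^π sin(nx)sin(n'x) dx = ∫_0^π cos(nx)cos(n'x) dx = 0; and by product-to-sum, ∫_0^π sin(nx)cos(n'x) dx = ½∫_0^π [sin((n+n')x) + sin((n−n')x)] dx, which is 0 when n+n' is even and 2n/(n²−n'²) when n+n' is odd (it need not vanish on (0, π)).
  u² squared terms: (-5)²·∫sin(3x)² dx = 25·π/2 = 25*π/2.
  So ∫_0^π u² dx = 25*π/2.
  (u')² squared terms: (-15)²·∫cos(3x)² dx = 225·π/2 = 225*π/2.
  So ∫_0^π (u')² dx = 225*π/2.
||u||_{H^1}^2 = (25*π/2) + (225*π/2) = 125*π.


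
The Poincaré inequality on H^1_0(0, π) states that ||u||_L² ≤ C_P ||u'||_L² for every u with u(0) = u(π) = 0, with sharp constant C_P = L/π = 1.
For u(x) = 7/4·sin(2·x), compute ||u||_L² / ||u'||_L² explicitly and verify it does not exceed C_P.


||u||_L² / ||u'||_L² = 1/2 < C_P = 1.

u(x) = 7/4·sin(2·x), so u'(x) = 7*cos(2*x)/2.
Writing u(x) = A·sin(kπx/L) with A = 7/4 and k = 2, use ∫_0^L sin²(kπx/L) dx = L/2 and ∫_0^L cos²(kπx/L) dx = L/2.
u² = 49/16·sin²(2·x) and (u')² = 49/4·cos²(2·x), and each of sin², cos² integrates to L/2 = π/2 over (0, π).
∫_0^π u² dx = 49*π/32, so ||u||_L² = 7*sqrt(2)*sqrt(π)/8.
∫_0^π (u')² dx = 49*π/8, so ||u'||_L² = 7*sqrt(2)*sqrt(π)/4.
Ratio ||u||_L² / ||u'||_L² = 1/2.
Sharp Poincaré constant on H^1_0(0, π) is C_P = L/π = 1, achieved by sin(x).
This is the k = 2 harmonic; the ratio L/(kπ) is strictly less than C_P = L/π, consistent with the sharp inequality ||u||_L² ≤ C_P ||u'||_L².


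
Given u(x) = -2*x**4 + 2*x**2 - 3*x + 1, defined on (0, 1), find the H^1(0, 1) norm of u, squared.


||u||_{H^1}^2 = 509/45

The H^1 norm (squared) on an interval (0, L) is
  ||u||_{H^1}^2 = ∫_0^L u(x)^2 dx + ∫_0^L u'(x)^2 dx.
Compute u'(x) = -8*x**3 + 4*x - 3.
Then u(x)^2 = 4*x**8 - 8*x**6 + 12*x**5 - 12*x**3 + 13*x**2 - 6*x + 1 and u'(x)^2 = 64*x**6 - 64*x**4 + 48*x**3 + 16*x**2 - 24*x + 9.
Integrate each monomial from 0 to 1 using ∫_0^1 c·x^n dx = c·1^(n+1)/(n+1):
  ∫_0^1 u(x)^2 dx = ∫_0^1 (4*x^8 - 8*x^6 + 12*x^5 - 12*x^3 + 13*x^2 - 6*x + 1) dx. Term by term:
    ∫_0^1 4*x^8 dx = 4/9;  ∫_0^1 -8*x^6 dx = -8/7;  ∫_0^1 12*x^5 dx = 2;
    ∫_0^1 -12*x^3 dx = -3;  ∫_0^1 13*x^2 dx = 13/3;  ∫_0^1 -6*x dx = -3;
    ∫_0^1 1 dx = 1.
  Sum: 4/9 − 8/7 + 2 − 3 + 13/3 − 3 + 1 = 40/63.
  ∫_0^1 u'(x)^2 dx = ∫_0^1 (64*x^6 - 64*x^4 + 48*x^3 + 16*x^2 - 24*x + 9) dx. Term by term:
    ∫_0^1 64*x^6 dx = 64/7;  ∫_0^1 -64*x^4 dx = -64/5;  ∫_0^1 48*x^3 dx = 12;
    ∫_0^1 16*x^2 dx = 16/3;  ∫_0^1 -24*x dx = -12;  ∫_0^1 9 dx = 9.
  Sum: 64/7 − 64/5 + 12 + 16/3 − 12 + 9 = 1121/105.
Adding: ||u||_{H^1}^2 = 40/63 + 1121/105 = 509/45.


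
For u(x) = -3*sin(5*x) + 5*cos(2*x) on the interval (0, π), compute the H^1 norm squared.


||u||_{H^1(0,π)}^2 = -500/7 + 359*π/2

u'(x) = -10*sin(2*x) - 15*cos(5*x).
Expand u² and (u')² and integrate term by term on (0, π), using: for integers n ≥ 1, ∫_0^π sin²(nx) dx = ∫_0^π cos²(nx) dx = π/2; for n ≠ n', ∫_0^π sin(nx)sin(n'x) dx = ∫_0^π cos(nx)cos(n'x) dx = 0; and by product-to-sum, ∫_0^π sin(nx)cos(n'x) dx = ½∫_0^π [sin((n+n')x) + sin((n−n')x)] dx, which is 0 when n+n' is even and 2n/(n²−n'²) when n+n' is odd (it need not vanish on (0, π)).
  u² squared terms: (-3)²·∫sin(5x)² dx = 9·π/2 = 9*π/2;  (5)²·∫cos(2x)² dx = 25·π/2 = 25*π/2.
  u² cross terms: 2·(-3)·(5)·∫sin(5x)·cos(2x) dx = -30·(10/21) = -100/7.
  So ∫_0^π u² dx = 9*π/2 + 25*π/2 − 100/7 = -100/7 + 17*π.
  (u')² squared terms: (-15)²·∫cos(5x)² dx = 225·π/2 = 225*π/2;  (-10)²·∫sin(2x)² dx = 100·π/2 = 50*π.
  (u')² cross terms: 2·(-15)·(-10)·∫cos(5x)·sin(2x) dx = 300·(-4/21) = -400/7.
  So ∫_0^π (u')² dx = 225*π/2 + 50*π − 400/7 = -400/7 + 325*π/2.
||u||_{H^1}^2 = (-100/7 + 17*π) + (-400/7 + 325*π/2) = -500/7 + 359*π/2.
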